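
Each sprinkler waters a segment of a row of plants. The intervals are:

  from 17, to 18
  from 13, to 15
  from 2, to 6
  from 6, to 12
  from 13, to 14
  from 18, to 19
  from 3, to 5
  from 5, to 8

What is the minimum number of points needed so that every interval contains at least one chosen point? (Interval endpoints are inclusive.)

4

Sorted: [3,5] [2,6] [5,8] [6,12] [13,14] [13,15] [17,18] [18,19]
{[3,5],[2,6],[5,8]} hit by 5; {[6,12]} hit by 12; {[13,14],[13,15]} hit by 14; {[17,18],[18,19]} hit by 18.
Points: 5, 12, 14, 18 (4 total).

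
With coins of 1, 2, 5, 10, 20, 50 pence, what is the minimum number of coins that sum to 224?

Greedy: take as many of the largest coin as possible, then repeat with the remainder.
224 = 4×50 + 1×20 + 2×2
Total coins = 4 + 1 + 2 = 7

7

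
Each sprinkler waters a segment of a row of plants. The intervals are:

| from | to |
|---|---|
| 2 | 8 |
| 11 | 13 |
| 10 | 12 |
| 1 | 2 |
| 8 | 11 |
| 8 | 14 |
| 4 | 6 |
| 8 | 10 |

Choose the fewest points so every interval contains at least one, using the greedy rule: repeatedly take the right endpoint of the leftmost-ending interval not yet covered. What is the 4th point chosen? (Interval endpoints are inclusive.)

13

Sorted: [1,2] [4,6] [2,8] [8,10] [8,11] [10,12] [11,13] [8,14]
{[1,2]} hit by 2; {[4,6],[2,8]} hit by 6; {[8,10],[8,11],[10,12]} hit by 10; {[11,13],[8,14]} hit by 13.
Points: 2, 6, 10, 13 (4 total).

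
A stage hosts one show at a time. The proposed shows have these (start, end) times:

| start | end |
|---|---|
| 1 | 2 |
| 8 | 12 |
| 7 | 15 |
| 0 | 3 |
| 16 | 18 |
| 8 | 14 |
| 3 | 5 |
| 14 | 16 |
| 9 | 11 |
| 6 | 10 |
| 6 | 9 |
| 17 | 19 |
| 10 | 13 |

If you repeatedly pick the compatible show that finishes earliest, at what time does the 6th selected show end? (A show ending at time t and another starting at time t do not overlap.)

18

By end time: (1,2), (0,3), (3,5), (6,9), (6,10), (9,11), (8,12), (10,13), (8,14), (7,15), (14,16), (16,18), (17,19).
Pick (1,2); next start ≥ 2 → (3,5); next start ≥ 5 → (6,9); next start ≥ 9 → (9,11); next start ≥ 11 → (14,16); next start ≥ 16 → (16,18).
Selected: (1,2) (3,5) (6,9) (9,11) (14,16) (16,18)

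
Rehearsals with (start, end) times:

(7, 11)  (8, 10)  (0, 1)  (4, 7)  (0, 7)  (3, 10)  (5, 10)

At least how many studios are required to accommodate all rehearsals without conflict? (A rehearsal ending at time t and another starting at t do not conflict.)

4

The answer is the maximum number of intervals overlapping at any instant.
Events (time:±→running): 0:+→1 0:+→2 1:-→1 3:+→2 4:+→3 5:+→4 … peak 4.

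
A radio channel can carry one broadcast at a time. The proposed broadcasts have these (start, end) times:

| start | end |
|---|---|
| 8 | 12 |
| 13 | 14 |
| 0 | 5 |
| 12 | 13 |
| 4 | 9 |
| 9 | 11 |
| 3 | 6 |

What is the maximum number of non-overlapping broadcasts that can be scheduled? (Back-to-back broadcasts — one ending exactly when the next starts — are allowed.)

Sort by end time and greedily take each interval whose start is ≥ the last chosen end.
By end time: (0,5), (3,6), (4,9), (9,11), (8,12), (12,13), (13,14).
Pick (0,5); next start ≥ 5 → (9,11); next start ≥ 11 → (12,13); next start ≥ 13 → (13,14).
Selected 4 broadcasts.

4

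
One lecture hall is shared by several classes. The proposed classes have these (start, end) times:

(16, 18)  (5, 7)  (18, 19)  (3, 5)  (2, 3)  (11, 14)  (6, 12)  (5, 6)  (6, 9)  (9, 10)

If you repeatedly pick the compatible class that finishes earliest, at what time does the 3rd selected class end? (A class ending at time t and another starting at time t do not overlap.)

Sorted by end: (2,3)  (3,5)  (5,6)  (5,7)  (6,9)  (9,10)  (6,12)  (11,14)  (16,18)  (18,19)
take (2,3); take (3,5); take (5,6); take (6,9); take (9,10); skip (6,12); take (11,14); take (16,18); take (18,19).
Selected: (2,3) (3,5) (5,6) (6,9) (9,10) (11,14) (16,18) (18,19)

6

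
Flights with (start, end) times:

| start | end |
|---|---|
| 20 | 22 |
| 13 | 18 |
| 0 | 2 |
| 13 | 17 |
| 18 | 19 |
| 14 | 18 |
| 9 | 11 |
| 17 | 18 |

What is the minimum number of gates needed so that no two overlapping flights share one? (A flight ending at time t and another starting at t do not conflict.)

The answer is the maximum number of intervals overlapping at any instant.
Events (time:±→running): 0:+→1 2:-→0 9:+→1 11:-→0 13:+→1 13:+→2 14:+→3 … peak 3.

3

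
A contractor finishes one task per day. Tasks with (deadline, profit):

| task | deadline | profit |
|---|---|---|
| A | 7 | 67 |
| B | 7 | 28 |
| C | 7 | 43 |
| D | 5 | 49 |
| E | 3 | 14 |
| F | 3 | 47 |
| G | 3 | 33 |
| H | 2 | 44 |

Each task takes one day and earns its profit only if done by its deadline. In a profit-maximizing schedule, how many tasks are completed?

Sort by profit descending; place each in the latest free slot ≤ its deadline.
By profit: A(d7,67), D(d5,49), F(d3,47), H(d2,44), C(d7,43), G(d3,33), B(d7,28), E(d3,14)
A→slot 7; D→slot 5; F→slot 3; H→slot 2; C→slot 6; G→slot 1; B→slot 4; E skipped.
7 of 8 scheduled.

7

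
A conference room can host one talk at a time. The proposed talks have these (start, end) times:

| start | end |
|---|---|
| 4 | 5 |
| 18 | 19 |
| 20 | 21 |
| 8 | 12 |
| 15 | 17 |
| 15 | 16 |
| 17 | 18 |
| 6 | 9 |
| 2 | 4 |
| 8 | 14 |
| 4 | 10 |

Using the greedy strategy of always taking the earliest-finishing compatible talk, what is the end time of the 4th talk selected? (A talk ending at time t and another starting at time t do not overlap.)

Order by finish time; keep every interval that doesn't clash with the previous kept one.
Sorted by end: (2,4)  (4,5)  (6,9)  (4,10)  (8,12)  (8,14)  (15,16)  (15,17)  (17,18)  (18,19)  (20,21)
take (2,4); take (4,5); take (6,9); take (15,16); skip (15,17); take (17,18); take (18,19); take (20,21).
Selected: (2,4) (4,5) (6,9) (15,16) (17,18) (18,19) (20,21)

16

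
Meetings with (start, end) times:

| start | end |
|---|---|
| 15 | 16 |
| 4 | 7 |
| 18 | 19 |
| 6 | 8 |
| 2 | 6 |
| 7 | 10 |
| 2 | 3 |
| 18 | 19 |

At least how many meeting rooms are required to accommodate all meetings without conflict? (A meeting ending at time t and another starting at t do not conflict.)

Events (time:±→running): 2:+→1 2:+→2 … peak 2.

2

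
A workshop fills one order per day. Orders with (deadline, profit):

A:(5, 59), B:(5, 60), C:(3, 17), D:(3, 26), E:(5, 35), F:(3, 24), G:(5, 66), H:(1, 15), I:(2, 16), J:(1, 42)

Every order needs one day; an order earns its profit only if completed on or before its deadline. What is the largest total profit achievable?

Sort by profit descending; place each in the latest free slot ≤ its deadline.
By profit: G(d5,66), B(d5,60), A(d5,59), J(d1,42), E(d5,35), D(d3,26), F(d3,24), C(d3,17), I(d2,16), H(d1,15)
G→slot 5; B→slot 4; A→slot 3; J→slot 1; E→slot 2; D skipped; F skipped; C skipped; I skipped; H skipped.
Profit = 42 + 35 + 59 + 60 + 66 = 262

262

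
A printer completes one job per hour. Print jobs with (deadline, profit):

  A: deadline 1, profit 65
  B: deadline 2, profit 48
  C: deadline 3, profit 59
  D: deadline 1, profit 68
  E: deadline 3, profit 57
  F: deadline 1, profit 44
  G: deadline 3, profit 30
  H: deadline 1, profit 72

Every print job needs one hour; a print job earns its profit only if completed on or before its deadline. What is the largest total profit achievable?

Take jobs in profit order; each goes to the latest open slot no later than its deadline.
Profit order: H=72 D=68 A=65 C=59 E=57 B=48 F=44 G=30
Assign: H→slot 1, D skipped, A skipped, C→slot 3, E→slot 2, B skipped, F skipped, G skipped.
Slots: [1:H] [2:E] [3:C]
Profit = 72 + 57 + 59 = 188

188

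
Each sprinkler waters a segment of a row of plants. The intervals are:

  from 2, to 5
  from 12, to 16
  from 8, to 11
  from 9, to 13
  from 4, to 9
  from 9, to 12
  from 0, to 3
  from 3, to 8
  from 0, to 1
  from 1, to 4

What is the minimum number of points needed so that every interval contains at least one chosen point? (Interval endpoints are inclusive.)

Sorted: [0,1] [0,3] [1,4] [2,5] [3,8] [4,9] [8,11] [9,12] [9,13] [12,16]
{[0,1],[0,3],[1,4]} hit by 1; {[2,5],[3,8],[4,9]} hit by 5; {[8,11],[9,12],[9,13]} hit by 11; {[12,16]} hit by 16.
Points: 1, 5, 11, 16 (4 total).

4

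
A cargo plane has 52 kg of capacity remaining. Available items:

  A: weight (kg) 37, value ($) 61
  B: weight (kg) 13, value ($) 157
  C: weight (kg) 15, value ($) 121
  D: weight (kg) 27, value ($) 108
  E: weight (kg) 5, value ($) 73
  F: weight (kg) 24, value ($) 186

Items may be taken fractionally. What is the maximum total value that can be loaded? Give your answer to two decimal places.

498.25

Greedy by value/weight ratio, highest first.
Order: E (73/5=14.60) > B (157/13=12.08) > C (121/15=8.07) > F (186/24=7.75) > D (108/27=4.00) > A (61/37=1.65)
Fill: take E (5 @ 73) → take B (13 @ 157) → take C (15 @ 121) → take 19/24 of F → 147.25; 52/52 used.
Total value = 498.25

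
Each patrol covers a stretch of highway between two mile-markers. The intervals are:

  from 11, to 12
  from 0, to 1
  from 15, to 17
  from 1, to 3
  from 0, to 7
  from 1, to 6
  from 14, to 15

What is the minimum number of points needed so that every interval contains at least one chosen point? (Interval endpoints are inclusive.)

3

By right end: [0,1]  [1,3]  [1,6]  [0,7]  [11,12]  [14,15]  [15,17]
[0,1] uncovered → point at 1; [11,12] uncovered → point at 12; [14,15] uncovered → point at 15.
Points: 1, 12, 15 (3 total).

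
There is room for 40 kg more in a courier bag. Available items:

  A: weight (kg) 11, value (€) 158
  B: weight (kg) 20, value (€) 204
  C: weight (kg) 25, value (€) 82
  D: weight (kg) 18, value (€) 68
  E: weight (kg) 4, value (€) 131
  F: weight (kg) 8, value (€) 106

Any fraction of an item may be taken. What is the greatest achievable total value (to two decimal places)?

Greedy by value/weight ratio, highest first.
Ratios (sorted): E 32.75, A 14.36, F 13.25, B 10.20, D 3.78, C 3.28
take E (4 @ 131); take A (11 @ 158); take F (8 @ 106); take 17/20 of B → 173.40. Capacity used 40/40.
Total value = 568.40

568.40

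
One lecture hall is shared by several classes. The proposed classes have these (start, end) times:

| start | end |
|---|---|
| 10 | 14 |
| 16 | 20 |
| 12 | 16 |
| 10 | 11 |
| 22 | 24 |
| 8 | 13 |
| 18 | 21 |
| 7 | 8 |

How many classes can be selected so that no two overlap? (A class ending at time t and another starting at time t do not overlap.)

5

By end time: (7,8), (10,11), (8,13), (10,14), (12,16), (16,20), (18,21), (22,24).
Pick (7,8); next start ≥ 8 → (10,11); next start ≥ 11 → (12,16); next start ≥ 16 → (16,20); next start ≥ 20 → (22,24).
Selected 5 classes.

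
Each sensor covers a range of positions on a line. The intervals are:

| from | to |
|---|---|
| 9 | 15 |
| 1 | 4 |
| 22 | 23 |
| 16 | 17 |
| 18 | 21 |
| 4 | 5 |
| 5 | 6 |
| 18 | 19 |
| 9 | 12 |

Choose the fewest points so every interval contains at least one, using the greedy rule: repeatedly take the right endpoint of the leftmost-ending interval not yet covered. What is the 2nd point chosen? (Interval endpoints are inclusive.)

By right end: [1,4]  [4,5]  [5,6]  [9,12]  [9,15]  [16,17]  [18,19]  [18,21]  [22,23]
[1,4] uncovered → point at 4; [5,6] uncovered → point at 6; [9,12] uncovered → point at 12; [16,17] uncovered → point at 17; [18,19] uncovered → point at 19; [22,23] uncovered → point at 23.
Points: 4, 6, 12, 17, 19, 23 (6 total).

6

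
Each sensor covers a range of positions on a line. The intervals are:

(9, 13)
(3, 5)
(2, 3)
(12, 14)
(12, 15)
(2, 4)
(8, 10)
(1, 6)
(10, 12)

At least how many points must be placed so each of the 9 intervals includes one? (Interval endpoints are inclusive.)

3

Sort by right endpoint; whenever an interval is uncovered, place a point at its right end.
Sorted: [2,3] [2,4] [3,5] [1,6] [8,10] [10,12] [9,13] [12,14] [12,15]
{[2,3],[2,4],[3,5],[1,6]} hit by 3; {[8,10],[10,12],[9,13]} hit by 10; {[12,14],[12,15]} hit by 14.
Points: 3, 10, 14 (3 total).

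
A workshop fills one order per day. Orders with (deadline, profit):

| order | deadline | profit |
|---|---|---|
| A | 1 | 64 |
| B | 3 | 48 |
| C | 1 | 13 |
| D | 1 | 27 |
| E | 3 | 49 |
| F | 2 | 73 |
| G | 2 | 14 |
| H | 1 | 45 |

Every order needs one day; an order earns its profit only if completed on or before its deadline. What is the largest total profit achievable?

Take jobs in profit order; each goes to the latest open slot no later than its deadline.
Profit order: F=73 A=64 E=49 B=48 H=45 D=27 G=14 C=13
Assign: F→slot 2, A→slot 1, E→slot 3, B skipped, H skipped, D skipped, G skipped, C skipped.
Slots: [1:A] [2:F] [3:E]
Profit = 64 + 73 + 49 = 186

186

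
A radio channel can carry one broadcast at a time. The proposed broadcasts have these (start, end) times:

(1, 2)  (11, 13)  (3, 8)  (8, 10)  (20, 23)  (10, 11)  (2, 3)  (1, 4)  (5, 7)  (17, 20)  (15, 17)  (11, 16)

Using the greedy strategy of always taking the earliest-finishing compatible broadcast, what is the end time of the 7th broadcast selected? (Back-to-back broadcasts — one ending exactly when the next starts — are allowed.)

17

By end time: (1,2), (2,3), (1,4), (5,7), (3,8), (8,10), (10,11), (11,13), (11,16), (15,17), (17,20), (20,23).
Pick (1,2); next start ≥ 2 → (2,3); next start ≥ 3 → (5,7); next start ≥ 7 → (8,10); next start ≥ 10 → (10,11); next start ≥ 11 → (11,13); next start ≥ 13 → (15,17); next start ≥ 17 → (17,20); next start ≥ 20 → (20,23).
Selected: (1,2) (2,3) (5,7) (8,10) (10,11) (11,13) (15,17) (17,20) (20,23)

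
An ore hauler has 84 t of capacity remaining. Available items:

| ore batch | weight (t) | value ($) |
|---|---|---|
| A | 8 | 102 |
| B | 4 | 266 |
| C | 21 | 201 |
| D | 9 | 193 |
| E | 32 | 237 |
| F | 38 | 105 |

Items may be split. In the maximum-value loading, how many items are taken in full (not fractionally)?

Greedy by value/weight ratio, highest first.
Order: B (266/4=66.50) > D (193/9=21.44) > A (102/8=12.75) > C (201/21=9.57) > E (237/32=7.41) > F (105/38=2.76)
Fill: take B (4 @ 266) → take D (9 @ 193) → take A (8 @ 102) → take C (21 @ 201) → take E (32 @ 237) → take 10/38 of F → 27.63; 84/84 used.
5 item(s) taken whole; one partial (take 10/38 of F).

5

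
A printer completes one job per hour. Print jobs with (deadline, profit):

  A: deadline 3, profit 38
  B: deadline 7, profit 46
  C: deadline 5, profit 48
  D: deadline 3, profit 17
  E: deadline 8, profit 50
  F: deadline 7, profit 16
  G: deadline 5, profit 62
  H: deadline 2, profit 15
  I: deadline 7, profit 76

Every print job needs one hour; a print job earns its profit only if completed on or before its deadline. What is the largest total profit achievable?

353

Sort by profit descending; place each in the latest free slot ≤ its deadline.
By profit: I(d7,76), G(d5,62), E(d8,50), C(d5,48), B(d7,46), A(d3,38), D(d3,17), F(d7,16), H(d2,15)
I→slot 7; G→slot 5; E→slot 8; C→slot 4; B→slot 6; A→slot 3; D→slot 2; F→slot 1; H skipped.
Profit = 16 + 17 + 38 + 48 + 62 + 46 + 76 + 50 = 353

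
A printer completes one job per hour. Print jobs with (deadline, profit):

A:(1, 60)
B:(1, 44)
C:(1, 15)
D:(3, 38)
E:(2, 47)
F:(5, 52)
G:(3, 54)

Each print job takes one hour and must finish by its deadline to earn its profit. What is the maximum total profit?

213

Take jobs in profit order; each goes to the latest open slot no later than its deadline.
By profit: A(d1,60), G(d3,54), F(d5,52), E(d2,47), B(d1,44), D(d3,38), C(d1,15)
A→slot 1; G→slot 3; F→slot 5; E→slot 2; B skipped; D skipped; C skipped.
Profit = 60 + 47 + 54 + 52 = 213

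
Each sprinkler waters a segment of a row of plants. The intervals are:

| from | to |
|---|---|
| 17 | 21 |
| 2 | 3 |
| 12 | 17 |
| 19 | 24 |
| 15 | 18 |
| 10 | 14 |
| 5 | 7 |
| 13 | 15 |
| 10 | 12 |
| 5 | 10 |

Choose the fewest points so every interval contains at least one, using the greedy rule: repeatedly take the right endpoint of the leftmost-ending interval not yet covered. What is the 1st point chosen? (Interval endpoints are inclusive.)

By right end: [2,3]  [5,7]  [5,10]  [10,12]  [10,14]  [13,15]  [12,17]  [15,18]  [17,21]  [19,24]
[2,3] uncovered → point at 3; [5,7] uncovered → point at 7; [10,12] uncovered → point at 12; [13,15] uncovered → point at 15; [17,21] uncovered → point at 21.
Points: 3, 7, 12, 15, 21 (5 total).

3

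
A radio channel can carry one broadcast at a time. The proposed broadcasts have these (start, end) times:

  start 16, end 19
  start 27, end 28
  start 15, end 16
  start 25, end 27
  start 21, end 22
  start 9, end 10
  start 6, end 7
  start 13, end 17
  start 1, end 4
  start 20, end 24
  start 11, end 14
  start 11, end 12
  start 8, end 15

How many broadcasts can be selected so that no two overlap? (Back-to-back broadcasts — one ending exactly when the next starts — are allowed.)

9

Sort by end time and greedily take each interval whose start is ≥ the last chosen end.
Sorted by end: (1,4)  (6,7)  (9,10)  (11,12)  (11,14)  (8,15)  (15,16)  (13,17)  (16,19)  (21,22)  (20,24)  (25,27)  (27,28)
take (1,4); take (6,7); take (9,10); take (11,12); skip (8,15); take (15,16); skip (13,17); take (16,19); take (21,22); take (25,27); take (27,28).
Selected 9 broadcasts.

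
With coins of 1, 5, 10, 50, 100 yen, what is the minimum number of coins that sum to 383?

10

383 = 3×100 + 1×50 + 3×10 + 3×1
Total coins = 3 + 1 + 3 + 3 = 10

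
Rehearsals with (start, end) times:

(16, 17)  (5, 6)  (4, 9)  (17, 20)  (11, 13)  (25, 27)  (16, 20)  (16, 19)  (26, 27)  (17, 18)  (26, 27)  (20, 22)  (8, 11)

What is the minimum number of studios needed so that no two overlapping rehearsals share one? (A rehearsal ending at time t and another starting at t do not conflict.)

4

Count concurrent intervals with a sweep; the peak is the room count.
Events (time:±→running): 4:+→1 5:+→2 6:-→1 8:+→2 9:-→1 11:-→0 11:+→1 13:-→0 16:+→1 16:+→2 16:+→3 17:-→2 17:+→3 17:+→4 … peak 4.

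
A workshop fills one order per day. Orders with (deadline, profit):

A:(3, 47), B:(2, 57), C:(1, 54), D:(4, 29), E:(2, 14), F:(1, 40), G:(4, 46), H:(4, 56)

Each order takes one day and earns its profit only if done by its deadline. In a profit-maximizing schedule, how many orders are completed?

4

Take jobs in profit order; each goes to the latest open slot no later than its deadline.
Profit order: B=57 H=56 C=54 A=47 G=46 F=40 D=29 E=14
Assign: B→slot 2, H→slot 4, C→slot 1, A→slot 3, G skipped, F skipped, D skipped, E skipped.
Slots: [1:C] [2:B] [3:A] [4:H]
4 of 8 scheduled.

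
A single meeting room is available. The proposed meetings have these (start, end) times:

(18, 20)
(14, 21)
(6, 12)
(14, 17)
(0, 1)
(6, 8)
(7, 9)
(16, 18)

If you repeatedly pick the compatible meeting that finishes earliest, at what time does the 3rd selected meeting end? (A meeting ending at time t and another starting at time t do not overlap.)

17

Greedy by earliest finish: after sorting by end time, pick each interval compatible with the last pick.
Sorted by end: (0,1)  (6,8)  (7,9)  (6,12)  (14,17)  (16,18)  (18,20)  (14,21)
take (0,1); take (6,8); take (14,17); take (18,20).
Selected: (0,1) (6,8) (14,17) (18,20)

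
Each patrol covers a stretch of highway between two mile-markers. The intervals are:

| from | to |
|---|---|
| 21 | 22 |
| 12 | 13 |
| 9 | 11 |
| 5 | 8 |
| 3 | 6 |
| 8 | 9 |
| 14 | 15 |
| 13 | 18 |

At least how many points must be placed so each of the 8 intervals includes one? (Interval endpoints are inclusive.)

5

Sorted: [3,6] [5,8] [8,9] [9,11] [12,13] [14,15] [13,18] [21,22]
{[3,6],[5,8]} hit by 6; {[8,9],[9,11]} hit by 9; {[12,13]} hit by 13; {[14,15],[13,18]} hit by 15; {[21,22]} hit by 22.
Points: 6, 9, 13, 15, 22 (5 total).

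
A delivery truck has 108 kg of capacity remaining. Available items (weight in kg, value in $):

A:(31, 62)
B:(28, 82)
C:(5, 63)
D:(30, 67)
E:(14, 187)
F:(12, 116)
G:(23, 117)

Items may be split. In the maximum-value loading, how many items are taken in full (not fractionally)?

5

Greedy by value/weight ratio, highest first.
Ratios (sorted): E 13.36, C 12.60, F 9.67, G 5.09, B 2.93, D 2.23, A 2.00
take E (14 @ 187); take C (5 @ 63); take F (12 @ 116); take G (23 @ 117); take B (28 @ 82); take 26/30 of D → 58.07. Capacity used 108/108.
5 item(s) taken whole; one partial (take 26/30 of D).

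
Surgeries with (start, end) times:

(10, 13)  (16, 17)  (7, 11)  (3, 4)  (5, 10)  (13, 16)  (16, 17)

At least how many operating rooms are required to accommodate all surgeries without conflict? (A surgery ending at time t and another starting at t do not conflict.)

2

starts: [3, 5, 7, 10, 13, 16, 16]
ends:   [4, 10, 11, 13, 16, 17, 17]
s3→1 e4→0 s5→1 s7→2  — peak 2.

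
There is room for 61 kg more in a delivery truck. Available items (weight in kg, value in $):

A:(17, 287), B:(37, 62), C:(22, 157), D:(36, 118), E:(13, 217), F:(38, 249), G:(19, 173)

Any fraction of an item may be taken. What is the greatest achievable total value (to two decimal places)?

762.64

Order: A (287/17=16.88) > E (217/13=16.69) > G (173/19=9.11) > C (157/22=7.14) > F (249/38=6.55) > D (118/36=3.28) > B (62/37=1.68)
Fill: take A (17 @ 287) → take E (13 @ 217) → take G (19 @ 173) → take 12/22 of C → 85.64; 61/61 used.
Total value = 762.64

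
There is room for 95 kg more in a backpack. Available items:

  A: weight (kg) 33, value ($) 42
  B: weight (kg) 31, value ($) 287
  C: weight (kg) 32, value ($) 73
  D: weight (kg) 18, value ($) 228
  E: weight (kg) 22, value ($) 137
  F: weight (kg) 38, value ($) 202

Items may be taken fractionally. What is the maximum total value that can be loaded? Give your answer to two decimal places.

Greedy by value/weight ratio, highest first.
Order: D (228/18=12.67) > B (287/31=9.26) > E (137/22=6.23) > F (202/38=5.32) > C (73/32=2.28) > A (42/33=1.27)
Fill: take D (18 @ 228) → take B (31 @ 287) → take E (22 @ 137) → take 24/38 of F → 127.58; 95/95 used.
Total value = 779.58

779.58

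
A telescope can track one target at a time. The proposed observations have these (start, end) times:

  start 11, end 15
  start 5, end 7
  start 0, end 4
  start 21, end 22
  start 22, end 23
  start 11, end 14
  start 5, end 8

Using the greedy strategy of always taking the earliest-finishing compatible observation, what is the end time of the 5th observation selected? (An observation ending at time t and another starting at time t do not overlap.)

23

Sort by end time and greedily take each interval whose start is ≥ the last chosen end.
By end time: (0,4), (5,7), (5,8), (11,14), (11,15), (21,22), (22,23).
Pick (0,4); next start ≥ 4 → (5,7); next start ≥ 7 → (11,14); next start ≥ 14 → (21,22); next start ≥ 22 → (22,23).
Selected: (0,4) (5,7) (11,14) (21,22) (22,23)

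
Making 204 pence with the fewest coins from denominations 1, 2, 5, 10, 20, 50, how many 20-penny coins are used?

0

204 = 4×50 + 2×2
Count of 20: 0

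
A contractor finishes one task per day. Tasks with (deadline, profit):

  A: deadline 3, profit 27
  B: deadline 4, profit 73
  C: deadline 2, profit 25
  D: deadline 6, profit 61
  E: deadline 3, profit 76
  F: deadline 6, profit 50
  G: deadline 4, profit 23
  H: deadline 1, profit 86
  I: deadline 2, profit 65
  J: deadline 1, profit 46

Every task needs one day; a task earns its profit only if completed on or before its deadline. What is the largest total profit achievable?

411

Sort by profit descending; place each in the latest free slot ≤ its deadline.
Profit order: H=86 E=76 B=73 I=65 D=61 F=50 J=46 A=27 C=25 G=23
Assign: H→slot 1, E→slot 3, B→slot 4, I→slot 2, D→slot 6, F→slot 5, J skipped, A skipped, C skipped, G skipped.
Slots: [1:H] [2:I] [3:E] [4:B] [5:F] [6:D]
Profit = 86 + 65 + 76 + 73 + 50 + 61 = 411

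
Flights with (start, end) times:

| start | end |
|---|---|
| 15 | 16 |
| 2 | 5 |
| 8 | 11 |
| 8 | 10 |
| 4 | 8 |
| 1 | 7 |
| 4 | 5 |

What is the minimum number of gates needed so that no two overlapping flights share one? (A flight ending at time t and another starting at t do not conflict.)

4

The answer is the maximum number of intervals overlapping at any instant.
starts: [1, 2, 4, 4, 8, 8, 15]
ends:   [5, 5, 7, 8, 10, 11, 16]
s1→1 s2→2 s4→3 s4→4  — peak 4.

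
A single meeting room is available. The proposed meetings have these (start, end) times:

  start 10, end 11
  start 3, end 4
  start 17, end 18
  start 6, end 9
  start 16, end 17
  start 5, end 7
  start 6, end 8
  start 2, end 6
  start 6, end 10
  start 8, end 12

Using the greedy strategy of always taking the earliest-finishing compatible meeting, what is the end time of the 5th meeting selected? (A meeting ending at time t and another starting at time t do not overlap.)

By end time: (3,4), (2,6), (5,7), (6,8), (6,9), (6,10), (10,11), (8,12), (16,17), (17,18).
Pick (3,4); next start ≥ 4 → (5,7); next start ≥ 7 → (10,11); next start ≥ 11 → (16,17); next start ≥ 17 → (17,18).
Selected: (3,4) (5,7) (10,11) (16,17) (17,18)

18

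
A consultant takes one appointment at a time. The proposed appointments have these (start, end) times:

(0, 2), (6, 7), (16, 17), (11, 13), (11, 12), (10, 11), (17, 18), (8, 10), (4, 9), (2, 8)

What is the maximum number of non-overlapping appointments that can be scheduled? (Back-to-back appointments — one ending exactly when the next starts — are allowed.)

Greedy by earliest finish: after sorting by end time, pick each interval compatible with the last pick.
Sorted by end: (0,2)  (6,7)  (2,8)  (4,9)  (8,10)  (10,11)  (11,12)  (11,13)  (16,17)  (17,18)
take (0,2); take (6,7); skip (2,8); take (8,10); take (10,11); take (11,12); take (16,17); take (17,18).
Selected 7 appointments.

7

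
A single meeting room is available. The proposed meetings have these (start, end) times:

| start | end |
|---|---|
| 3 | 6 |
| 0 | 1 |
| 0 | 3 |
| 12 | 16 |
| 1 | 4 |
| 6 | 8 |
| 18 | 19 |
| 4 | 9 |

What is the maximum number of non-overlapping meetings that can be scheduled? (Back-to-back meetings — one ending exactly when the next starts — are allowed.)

Sort by end time and greedily take each interval whose start is ≥ the last chosen end.
By end time: (0,1), (0,3), (1,4), (3,6), (6,8), (4,9), (12,16), (18,19).
Pick (0,1); next start ≥ 1 → (1,4); next start ≥ 4 → (6,8); next start ≥ 8 → (12,16); next start ≥ 16 → (18,19).
Selected 5 meetings.

5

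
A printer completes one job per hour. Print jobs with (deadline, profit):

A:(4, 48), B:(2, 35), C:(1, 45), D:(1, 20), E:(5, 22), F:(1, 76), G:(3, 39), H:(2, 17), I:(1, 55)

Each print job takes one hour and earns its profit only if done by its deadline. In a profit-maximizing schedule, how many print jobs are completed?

5

Take jobs in profit order; each goes to the latest open slot no later than its deadline.
By profit: F(d1,76), I(d1,55), A(d4,48), C(d1,45), G(d3,39), B(d2,35), E(d5,22), D(d1,20), H(d2,17)
F→slot 1; I skipped; A→slot 4; C skipped; G→slot 3; B→slot 2; E→slot 5; D skipped; H skipped.
5 of 9 scheduled.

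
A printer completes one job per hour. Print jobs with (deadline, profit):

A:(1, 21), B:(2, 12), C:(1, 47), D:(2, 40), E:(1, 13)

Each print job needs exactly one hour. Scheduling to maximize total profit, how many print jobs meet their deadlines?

Sort by profit descending; place each in the latest free slot ≤ its deadline.
By profit: C(d1,47), D(d2,40), A(d1,21), E(d1,13), B(d2,12)
C→slot 1; D→slot 2; A skipped; E skipped; B skipped.
2 of 5 scheduled.

2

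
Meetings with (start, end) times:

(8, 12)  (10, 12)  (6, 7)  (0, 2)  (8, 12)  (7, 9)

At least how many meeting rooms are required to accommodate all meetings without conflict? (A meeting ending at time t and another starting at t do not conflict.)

Events (time:±→running): 0:+→1 2:-→0 6:+→1 7:-→0 7:+→1 8:+→2 8:+→3 … peak 3.

3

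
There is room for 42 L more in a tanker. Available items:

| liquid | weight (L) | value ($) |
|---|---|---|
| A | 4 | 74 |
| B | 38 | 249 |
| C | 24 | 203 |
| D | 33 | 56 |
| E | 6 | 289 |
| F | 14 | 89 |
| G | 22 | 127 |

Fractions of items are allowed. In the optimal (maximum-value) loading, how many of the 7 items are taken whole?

Sort by value per unit weight and fill in that order.
Ratios (sorted): E 48.17, A 18.50, C 8.46, B 6.55, F 6.36, G 5.77, D 1.70
take E (6 @ 289); take A (4 @ 74); take C (24 @ 203); take 8/38 of B → 52.42. Capacity used 42/42.
3 item(s) taken whole; one partial (take 8/38 of B).

3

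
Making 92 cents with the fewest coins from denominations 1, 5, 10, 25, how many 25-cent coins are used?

92 − 3×25→17 − 1×10→7 − 1×5→2 − 2×1→0
Count of 25: 3

3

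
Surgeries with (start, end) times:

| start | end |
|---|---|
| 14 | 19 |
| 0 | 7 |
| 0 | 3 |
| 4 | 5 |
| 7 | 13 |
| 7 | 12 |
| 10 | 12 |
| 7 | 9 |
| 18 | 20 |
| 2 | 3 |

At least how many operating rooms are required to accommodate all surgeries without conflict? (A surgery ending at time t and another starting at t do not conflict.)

The answer is the maximum number of intervals overlapping at any instant.
starts: [0, 0, 2, 4, 7, 7, 7, 10, 14, 18]
ends:   [3, 3, 5, 7, 9, 12, 12, 13, 19, 20]
s0→1 s0→2 s2→3  — peak 3.

3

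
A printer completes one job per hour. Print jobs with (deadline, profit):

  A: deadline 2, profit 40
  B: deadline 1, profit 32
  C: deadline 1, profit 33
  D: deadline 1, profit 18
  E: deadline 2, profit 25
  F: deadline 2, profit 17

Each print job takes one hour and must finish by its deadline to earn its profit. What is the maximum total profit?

Profit order: A=40 C=33 B=32 E=25 D=18 F=17
Assign: A→slot 2, C→slot 1, B skipped, E skipped, D skipped, F skipped.
Slots: [1:C] [2:A]
Profit = 33 + 40 = 73

73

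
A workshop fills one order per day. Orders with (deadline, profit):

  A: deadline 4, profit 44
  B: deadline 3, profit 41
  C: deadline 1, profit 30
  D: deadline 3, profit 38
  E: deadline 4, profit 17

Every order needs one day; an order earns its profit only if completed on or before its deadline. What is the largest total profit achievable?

153

Profit order: A=44 B=41 D=38 C=30 E=17
Assign: A→slot 4, B→slot 3, D→slot 2, C→slot 1, E skipped.
Slots: [1:C] [2:D] [3:B] [4:A]
Profit = 30 + 38 + 41 + 44 = 153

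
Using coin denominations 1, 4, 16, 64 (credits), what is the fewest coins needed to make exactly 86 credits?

Greedy: take as many of the largest coin as possible, then repeat with the remainder.
86 − 1×64→22 − 1×16→6 − 1×4→2 − 2×1→0
Total coins = 1 + 1 + 1 + 2 = 5

5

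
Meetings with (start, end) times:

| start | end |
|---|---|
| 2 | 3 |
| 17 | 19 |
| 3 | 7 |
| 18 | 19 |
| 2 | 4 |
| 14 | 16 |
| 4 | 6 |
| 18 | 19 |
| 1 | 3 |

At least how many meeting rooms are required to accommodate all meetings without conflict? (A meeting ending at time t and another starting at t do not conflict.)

3

starts: [1, 2, 2, 3, 4, 14, 17, 18, 18]
ends:   [3, 3, 4, 6, 7, 16, 19, 19, 19]
s1→1 s2→2 s2→3  — peak 3.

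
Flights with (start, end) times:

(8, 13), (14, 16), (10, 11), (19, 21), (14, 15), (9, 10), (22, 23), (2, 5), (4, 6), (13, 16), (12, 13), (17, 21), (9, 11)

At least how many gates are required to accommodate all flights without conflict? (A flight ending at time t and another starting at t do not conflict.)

starts: [2, 4, 8, 9, 9, 10, 12, 13, 14, 14, 17, 19, 22]
ends:   [5, 6, 10, 11, 11, 13, 13, 15, 16, 16, 21, 21, 23]
s2→1 s4→2 e5→1 e6→0 s8→1 s9→2 s9→3  — peak 3.

3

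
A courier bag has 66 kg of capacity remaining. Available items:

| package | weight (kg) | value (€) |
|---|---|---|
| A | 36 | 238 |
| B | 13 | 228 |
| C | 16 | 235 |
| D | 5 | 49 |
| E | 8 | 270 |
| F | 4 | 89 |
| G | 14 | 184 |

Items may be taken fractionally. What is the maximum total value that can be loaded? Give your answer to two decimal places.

1094.67

Greedy by value/weight ratio, highest first.
Ratios (sorted): E 33.75, F 22.25, B 17.54, C 14.69, G 13.14, D 9.80, A 6.61
take E (8 @ 270); take F (4 @ 89); take B (13 @ 228); take C (16 @ 235); take G (14 @ 184); take D (5 @ 49); take 6/36 of A → 39.67. Capacity used 66/66.
Total value = 1094.67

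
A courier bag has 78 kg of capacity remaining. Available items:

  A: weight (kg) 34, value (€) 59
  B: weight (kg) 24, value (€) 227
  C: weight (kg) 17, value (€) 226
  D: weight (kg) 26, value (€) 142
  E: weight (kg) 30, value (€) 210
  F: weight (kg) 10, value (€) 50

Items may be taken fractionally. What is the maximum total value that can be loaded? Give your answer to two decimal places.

701.23

Ratios (sorted): C 13.29, B 9.46, E 7.00, D 5.46, F 5.00, A 1.74
take C (17 @ 226); take B (24 @ 227); take E (30 @ 210); take 7/26 of D → 38.23. Capacity used 78/78.
Total value = 701.23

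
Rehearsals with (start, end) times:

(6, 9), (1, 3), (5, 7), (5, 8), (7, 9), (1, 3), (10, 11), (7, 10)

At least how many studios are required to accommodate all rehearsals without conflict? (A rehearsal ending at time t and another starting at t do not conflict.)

4

Events (time:±→running): 1:+→1 1:+→2 3:-→1 3:-→0 5:+→1 5:+→2 6:+→3 7:-→2 7:+→3 7:+→4 … peak 4.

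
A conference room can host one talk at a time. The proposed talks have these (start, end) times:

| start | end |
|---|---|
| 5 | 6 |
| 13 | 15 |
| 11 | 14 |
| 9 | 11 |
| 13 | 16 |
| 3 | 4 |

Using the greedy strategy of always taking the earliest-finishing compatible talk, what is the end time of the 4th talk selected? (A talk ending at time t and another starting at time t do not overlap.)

14

Sort by end time and greedily take each interval whose start is ≥ the last chosen end.
By end time: (3,4), (5,6), (9,11), (11,14), (13,15), (13,16).
Pick (3,4); next start ≥ 4 → (5,6); next start ≥ 6 → (9,11); next start ≥ 11 → (11,14).
Selected: (3,4) (5,6) (9,11) (11,14)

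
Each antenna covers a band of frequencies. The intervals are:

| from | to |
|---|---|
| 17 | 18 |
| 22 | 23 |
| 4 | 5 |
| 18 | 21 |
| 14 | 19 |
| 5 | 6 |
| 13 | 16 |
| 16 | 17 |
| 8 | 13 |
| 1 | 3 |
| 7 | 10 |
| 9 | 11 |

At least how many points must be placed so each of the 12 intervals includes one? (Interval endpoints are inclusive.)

Sort by right endpoint; whenever an interval is uncovered, place a point at its right end.
By right end: [1,3]  [4,5]  [5,6]  [7,10]  [9,11]  [8,13]  [13,16]  [16,17]  [17,18]  [14,19]  [18,21]  [22,23]
[1,3] uncovered → point at 3; [4,5] uncovered → point at 5; [7,10] uncovered → point at 10; [13,16] uncovered → point at 16; [17,18] uncovered → point at 18; [22,23] uncovered → point at 23.
Points: 3, 5, 10, 16, 18, 23 (6 total).

6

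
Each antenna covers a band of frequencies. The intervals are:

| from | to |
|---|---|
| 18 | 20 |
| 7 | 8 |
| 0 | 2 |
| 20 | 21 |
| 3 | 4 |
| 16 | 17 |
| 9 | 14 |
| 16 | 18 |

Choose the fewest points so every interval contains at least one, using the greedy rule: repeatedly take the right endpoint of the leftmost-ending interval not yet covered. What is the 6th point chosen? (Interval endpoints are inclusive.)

Sorted: [0,2] [3,4] [7,8] [9,14] [16,17] [16,18] [18,20] [20,21]
{[0,2]} hit by 2; {[3,4]} hit by 4; {[7,8]} hit by 8; {[9,14]} hit by 14; {[16,17],[16,18]} hit by 17; {[18,20],[20,21]} hit by 20.
Points: 2, 4, 8, 14, 17, 20 (6 total).

20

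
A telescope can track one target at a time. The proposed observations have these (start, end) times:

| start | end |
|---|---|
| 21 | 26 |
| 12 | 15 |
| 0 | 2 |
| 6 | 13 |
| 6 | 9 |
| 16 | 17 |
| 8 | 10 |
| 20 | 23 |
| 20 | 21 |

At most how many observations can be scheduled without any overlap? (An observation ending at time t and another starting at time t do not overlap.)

Greedy by earliest finish: after sorting by end time, pick each interval compatible with the last pick.
Sorted by end: (0,2)  (6,9)  (8,10)  (6,13)  (12,15)  (16,17)  (20,21)  (20,23)  (21,26)
take (0,2); take (6,9); skip (6,13); take (12,15); take (16,17); take (20,21); take (21,26).
Selected 6 observations.

6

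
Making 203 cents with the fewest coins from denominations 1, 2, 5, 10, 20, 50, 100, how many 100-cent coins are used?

203 − 2×100→3 − 1×2→1 − 1×1→0
Count of 100: 2

2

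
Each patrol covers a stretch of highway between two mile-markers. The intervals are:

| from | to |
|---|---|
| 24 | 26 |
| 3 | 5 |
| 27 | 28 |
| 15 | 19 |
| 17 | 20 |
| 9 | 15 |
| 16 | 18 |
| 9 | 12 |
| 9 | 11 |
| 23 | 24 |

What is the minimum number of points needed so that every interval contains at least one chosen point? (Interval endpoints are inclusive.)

5

Sort by right endpoint; whenever an interval is uncovered, place a point at its right end.
Sorted: [3,5] [9,11] [9,12] [9,15] [16,18] [15,19] [17,20] [23,24] [24,26] [27,28]
{[3,5]} hit by 5; {[9,11],[9,12],[9,15]} hit by 11; {[16,18],[15,19],[17,20]} hit by 18; {[23,24],[24,26]} hit by 24; {[27,28]} hit by 28.
Points: 5, 11, 18, 24, 28 (5 total).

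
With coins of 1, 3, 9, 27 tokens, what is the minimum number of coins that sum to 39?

3

Greedy: take as many of the largest coin as possible, then repeat with the remainder.
39 − 1×27→12 − 1×9→3 − 1×3→0
Total coins = 1 + 1 + 1 = 3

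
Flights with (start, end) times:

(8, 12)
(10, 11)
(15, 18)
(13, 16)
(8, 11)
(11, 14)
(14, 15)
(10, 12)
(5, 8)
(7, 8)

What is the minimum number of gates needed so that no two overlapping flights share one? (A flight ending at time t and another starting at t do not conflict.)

4

The answer is the maximum number of intervals overlapping at any instant.
starts: [5, 7, 8, 8, 10, 10, 11, 13, 14, 15]
ends:   [8, 8, 11, 11, 12, 12, 14, 15, 16, 18]
s5→1 s7→2 e8→1 e8→0 s8→1 s8→2 s10→3 s10→4  — peak 4.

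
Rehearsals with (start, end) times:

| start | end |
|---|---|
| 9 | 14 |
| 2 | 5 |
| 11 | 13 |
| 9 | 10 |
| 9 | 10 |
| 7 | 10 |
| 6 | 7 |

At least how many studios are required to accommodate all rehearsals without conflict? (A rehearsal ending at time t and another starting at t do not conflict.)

Events (time:±→running): 2:+→1 5:-→0 6:+→1 7:-→0 7:+→1 9:+→2 9:+→3 9:+→4 … peak 4.

4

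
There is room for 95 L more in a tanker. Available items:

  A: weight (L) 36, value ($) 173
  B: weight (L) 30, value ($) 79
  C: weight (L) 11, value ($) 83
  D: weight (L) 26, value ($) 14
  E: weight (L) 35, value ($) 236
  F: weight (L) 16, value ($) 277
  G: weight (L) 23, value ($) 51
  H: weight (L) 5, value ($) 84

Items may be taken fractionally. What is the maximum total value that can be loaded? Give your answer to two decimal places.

Sort by value per unit weight and fill in that order.
Ratios (sorted): F 17.31, H 16.80, C 7.55, E 6.74, A 4.81, B 2.63, G 2.22, D 0.54
take F (16 @ 277); take H (5 @ 84); take C (11 @ 83); take E (35 @ 236); take 28/36 of A → 134.56. Capacity used 95/95.
Total value = 814.56

814.56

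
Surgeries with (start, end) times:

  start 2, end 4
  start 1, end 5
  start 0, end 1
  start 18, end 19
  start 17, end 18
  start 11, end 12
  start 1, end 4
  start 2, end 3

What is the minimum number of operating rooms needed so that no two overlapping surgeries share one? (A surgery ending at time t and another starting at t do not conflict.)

4

Count concurrent intervals with a sweep; the peak is the room count.
Events (time:±→running): 0:+→1 1:-→0 1:+→1 1:+→2 2:+→3 2:+→4 … peak 4.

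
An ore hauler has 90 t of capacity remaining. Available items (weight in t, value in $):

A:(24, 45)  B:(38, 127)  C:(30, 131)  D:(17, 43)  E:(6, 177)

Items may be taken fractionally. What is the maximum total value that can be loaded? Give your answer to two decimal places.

475.47

Greedy by value/weight ratio, highest first.
Order: E (177/6=29.50) > C (131/30=4.37) > B (127/38=3.34) > D (43/17=2.53) > A (45/24=1.88)
Fill: take E (6 @ 177) → take C (30 @ 131) → take B (38 @ 127) → take 16/17 of D → 40.47; 90/90 used.
Total value = 475.47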